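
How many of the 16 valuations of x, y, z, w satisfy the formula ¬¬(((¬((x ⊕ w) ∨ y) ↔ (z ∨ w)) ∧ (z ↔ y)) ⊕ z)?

x | y | z | w || (x ⊕ w) | ((x ⊕ w) ∨ y) | ¬((x ⊕ w) ∨ y) | (z ∨ w) | (¬((x ⊕ w) ∨ y) ↔ (z ∨ w)) | (z ↔ y) | φ
F | F | F | F ||    F    |       F       |       T        |    F    |             F              |    T    | F
F | F | F | T ||    T    |       T       |       F        |    T    |             F              |    T    | F
F | F | T | F ||    F    |       F       |       T        |    T    |             T              |    F    | T
F | F | T | T ||    T    |       T       |       F        |    T    |             F              |    F    | T
F | T | F | F ||    F    |       T       |       F        |    F    |             T              |    F    | F
F | T | F | T ||    T    |       T       |       F        |    T    |             F              |    F    | F
F | T | T | F ||    F    |       T       |       F        |    T    |             F              |    T    | T
F | T | T | T ||    T    |       T       |       F        |    T    |             F              |    T    | T
T | F | F | F ||    T    |       T       |       F        |    F    |             T              |    T    | T
T | F | F | T ||    F    |       F       |       T        |    T    |             T              |    T    | T
T | F | T | F ||    T    |       T       |       F        |    T    |             F              |    F    | T
T | F | T | T ||    F    |       F       |       T        |    T    |             T              |    F    | T
T | T | F | F ||    T    |       T       |       F        |    F    |             T              |    F    | F
T | T | F | T ||    F    |       T       |       F        |    T    |             F              |    F    | F
T | T | T | F ||    T    |       T       |       F        |    T    |             F              |    T    | T
T | T | T | T ||    F    |       T       |       F        |    T    |             F              |    T    | T
The formula is true on 10 of the 16 rows.

10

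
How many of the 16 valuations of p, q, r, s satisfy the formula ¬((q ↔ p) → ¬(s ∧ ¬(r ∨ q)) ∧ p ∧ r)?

6

p | q | r | s || φ
1 | 1 | 1 | 1 || 0
1 | 1 | 1 | 0 || 0
1 | 1 | 0 | 1 || 1
1 | 1 | 0 | 0 || 1
1 | 0 | 1 | 1 || 0
1 | 0 | 1 | 0 || 0
1 | 0 | 0 | 1 || 0
1 | 0 | 0 | 0 || 0
0 | 1 | 1 | 1 || 0
0 | 1 | 1 | 0 || 0
0 | 1 | 0 | 1 || 0
0 | 1 | 0 | 0 || 0
0 | 0 | 1 | 1 || 1
0 | 0 | 1 | 0 || 1
0 | 0 | 0 | 1 || 1
0 | 0 | 0 | 0 || 1
The formula is true on 6 of the 16 rows.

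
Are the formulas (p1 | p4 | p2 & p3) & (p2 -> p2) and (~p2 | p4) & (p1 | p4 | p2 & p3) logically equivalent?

not equivalent

  p1     p2     p3     p4   |    φ      ψ  
 True   True   True   True  |   True   True
 True   True   True  False  |   True  False
 True   True  False   True  |   True   True
 True   True  False  False  |   True  False
 True  False   True   True  |   True   True
 True  False   True  False  |   True   True
 True  False  False   True  |   True   True
 True  False  False  False  |   True   True
False   True   True   True  |   True   True
False   True   True  False  |   True  False
False   True  False   True  |   True   True
False   True  False  False  |  False  False
False  False   True   True  |   True   True
False  False   True  False  |  False  False
False  False  False   True  |   True   True
False  False  False  False  |  False  False
The columns differ at p1=True, p2=True, p3=True, p4=False (φ=True, ψ=False), so they are not equivalent.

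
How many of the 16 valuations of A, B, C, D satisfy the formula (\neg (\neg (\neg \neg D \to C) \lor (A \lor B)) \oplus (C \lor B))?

11

A | B | C | D || φ
1 | 1 | 1 | 1 || 1
1 | 1 | 1 | 0 || 1
1 | 1 | 0 | 1 || 1
1 | 1 | 0 | 0 || 1
1 | 0 | 1 | 1 || 1
1 | 0 | 1 | 0 || 1
1 | 0 | 0 | 1 || 0
1 | 0 | 0 | 0 || 0
0 | 1 | 1 | 1 || 1
0 | 1 | 1 | 0 || 1
0 | 1 | 0 | 1 || 1
0 | 1 | 0 | 0 || 1
0 | 0 | 1 | 1 || 0
0 | 0 | 1 | 0 || 0
0 | 0 | 0 | 1 || 0
0 | 0 | 0 | 0 || 1
The formula is true on 11 of the 16 rows.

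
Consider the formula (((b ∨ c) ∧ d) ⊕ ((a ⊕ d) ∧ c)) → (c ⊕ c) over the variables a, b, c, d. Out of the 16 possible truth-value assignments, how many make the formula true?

a | b | c | d | φ
- | - | - | - | -
1 | 1 | 1 | 1 | 0
1 | 1 | 1 | 0 | 0
1 | 1 | 0 | 1 | 0
1 | 1 | 0 | 0 | 1
1 | 0 | 1 | 1 | 0
1 | 0 | 1 | 0 | 0
1 | 0 | 0 | 1 | 1
1 | 0 | 0 | 0 | 1
0 | 1 | 1 | 1 | 1
0 | 1 | 1 | 0 | 1
0 | 1 | 0 | 1 | 0
0 | 1 | 0 | 0 | 1
0 | 0 | 1 | 1 | 1
0 | 0 | 1 | 0 | 1
0 | 0 | 0 | 1 | 1
0 | 0 | 0 | 0 | 1
The formula is true on 10 of the 16 rows.

10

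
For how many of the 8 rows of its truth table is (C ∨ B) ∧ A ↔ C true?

5

A  B  C  |  (C ∨ B)  ((C ∨ B) ∧ A)  (((C ∨ B) ∧ A) ↔ C)
F  F  F  |     F           F                 T         
F  F  T  |     T           F                 F         
F  T  F  |     T           F                 T         
F  T  T  |     T           F                 F         
T  F  F  |     F           F                 T         
T  F  T  |     T           T                 T         
T  T  F  |     T           T                 F         
T  T  T  |     T           T                 T         
The formula is true on 5 of the 8 rows.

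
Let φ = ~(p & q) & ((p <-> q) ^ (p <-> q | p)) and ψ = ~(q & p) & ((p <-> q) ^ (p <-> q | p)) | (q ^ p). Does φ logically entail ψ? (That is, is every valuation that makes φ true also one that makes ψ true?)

p  q  |  φ  ψ
T  T  |  F  F
T  F  |  T  T
F  T  |  F  T
F  F  |  F  F
In every row where φ is true, ψ is also true, so φ ⊨ ψ.

yes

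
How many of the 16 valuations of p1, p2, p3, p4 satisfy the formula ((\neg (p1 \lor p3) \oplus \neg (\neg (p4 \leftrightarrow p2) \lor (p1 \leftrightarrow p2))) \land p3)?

p1  p2  p3  p4  |  (p1 \lor p3)  \neg (p1 \lor p3)  (p4 \leftrightarrow p2)  \neg (p4 \leftrightarrow p2)  (p1 \leftrightarrow p2)  φ
F   F   F   F   |       F                T                     T                          F                           T             F
F   F   F   T   |       F                T                     F                          T                           T             F
F   F   T   F   |       T                F                     T                          F                           T             F
F   F   T   T   |       T                F                     F                          T                           T             F
F   T   F   F   |       F                T                     F                          T                           F             F
F   T   F   T   |       F                T                     T                          F                           F             F
F   T   T   F   |       T                F                     F                          T                           F             F
F   T   T   T   |       T                F                     T                          F                           F             T
T   F   F   F   |       T                F                     T                          F                           F             F
T   F   F   T   |       T                F                     F                          T                           F             F
T   F   T   F   |       T                F                     T                          F                           F             T
T   F   T   T   |       T                F                     F                          T                           F             F
T   T   F   F   |       T                F                     F                          T                           T             F
T   T   F   T   |       T                F                     T                          F                           T             F
T   T   T   F   |       T                F                     F                          T                           T             F
T   T   T   T   |       T                F                     T                          F                           T             F
The formula is true on 2 of the 16 rows.

2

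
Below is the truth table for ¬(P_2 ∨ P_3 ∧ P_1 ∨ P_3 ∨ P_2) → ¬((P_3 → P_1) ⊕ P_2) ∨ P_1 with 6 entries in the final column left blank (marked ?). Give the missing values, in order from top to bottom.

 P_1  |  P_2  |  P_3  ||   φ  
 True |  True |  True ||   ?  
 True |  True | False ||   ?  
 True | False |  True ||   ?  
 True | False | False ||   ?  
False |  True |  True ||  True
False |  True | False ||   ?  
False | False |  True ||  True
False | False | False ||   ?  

Row P_1=True, P_2=True, P_3=True: ¬(P_2 ∨ P_3 ∧ P_1 ∨ P_3 ∨ P_2) = False, (¬((P_3 → P_1) ⊕ P_2) ∨ P_1) = True, so the formula = True.
Row P_1=True, P_2=True, P_3=False: ¬(P_2 ∨ P_3 ∧ P_1 ∨ P_3 ∨ P_2) = False, (¬((P_3 → P_1) ⊕ P_2) ∨ P_1) = True, so the formula = True.
Row P_1=True, P_2=False, P_3=True: ¬(P_2 ∨ P_3 ∧ P_1 ∨ P_3 ∨ P_2) = False, (¬((P_3 → P_1) ⊕ P_2) ∨ P_1) = True, so the formula = True.
Row P_1=True, P_2=False, P_3=False: ¬(P_2 ∨ P_3 ∧ P_1 ∨ P_3 ∨ P_2) = True, (¬((P_3 → P_1) ⊕ P_2) ∨ P_1) = True, so the formula = True.
Row P_1=False, P_2=True, P_3=False: ¬(P_2 ∨ P_3 ∧ P_1 ∨ P_3 ∨ P_2) = False, (¬((P_3 → P_1) ⊕ P_2) ∨ P_1) = True, so the formula = True.
Row P_1=False, P_2=False, P_3=False: ¬(P_2 ∨ P_3 ∧ P_1 ∨ P_3 ∨ P_2) = True, (¬((P_3 → P_1) ⊕ P_2) ∨ P_1) = False, so the formula = False.

True, True, True, True, True, False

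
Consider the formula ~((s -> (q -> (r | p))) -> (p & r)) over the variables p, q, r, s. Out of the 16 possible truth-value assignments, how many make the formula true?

11

p | q | r | s | φ
- | - | - | - | -
T | T | T | T | F
T | T | T | F | F
T | T | F | T | T
T | T | F | F | T
T | F | T | T | F
T | F | T | F | F
T | F | F | T | T
T | F | F | F | T
F | T | T | T | T
F | T | T | F | T
F | T | F | T | F
F | T | F | F | T
F | F | T | T | T
F | F | T | F | T
F | F | F | T | T
F | F | F | F | T
The formula is true on 11 of the 16 rows.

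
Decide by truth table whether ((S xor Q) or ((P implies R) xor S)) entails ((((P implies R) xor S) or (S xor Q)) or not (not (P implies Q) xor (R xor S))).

P  Q  R  S  |  φ  ψ
F  F  F  F  |  T  T
F  F  F  T  |  T  T
F  F  T  F  |  T  T
F  F  T  T  |  T  T
F  T  F  F  |  T  T
F  T  F  T  |  F  F
F  T  T  F  |  T  T
F  T  T  T  |  F  T
T  F  F  F  |  F  F
T  F  F  T  |  T  T
T  F  T  F  |  T  T
T  F  T  T  |  T  T
T  T  F  F  |  T  T
T  T  F  T  |  T  T
T  T  T  F  |  T  T
T  T  T  T  |  F  T
In every row where φ is true, ψ is also true, so φ ⊨ ψ.

yes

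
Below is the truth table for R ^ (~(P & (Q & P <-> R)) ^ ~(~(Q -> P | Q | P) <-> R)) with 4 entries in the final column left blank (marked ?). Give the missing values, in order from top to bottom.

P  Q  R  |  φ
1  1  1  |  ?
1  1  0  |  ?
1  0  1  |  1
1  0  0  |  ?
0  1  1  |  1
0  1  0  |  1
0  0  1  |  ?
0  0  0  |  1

Row P=1, Q=1, R=1: (~(P & (Q & P <-> R)) ^ ~(~(Q -> P | Q | P) <-> R)) = 1, so the formula = 0.
Row P=1, Q=1, R=0: (~(P & (Q & P <-> R)) ^ ~(~(Q -> P | Q | P) <-> R)) = 1, so the formula = 1.
Row P=1, Q=0, R=0: (~(P & (Q & P <-> R)) ^ ~(~(Q -> P | Q | P) <-> R)) = 0, so the formula = 0.
Row P=0, Q=0, R=1: (~(P & (Q & P <-> R)) ^ ~(~(Q -> P | Q | P) <-> R)) = 0, so the formula = 1.

0, 1, 0, 1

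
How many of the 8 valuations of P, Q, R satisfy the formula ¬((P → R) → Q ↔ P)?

3

  P   |   Q   |   R   || (P → R) | ((P → R) → Q) | (((P → R) → Q) ↔ P) | ¬(((P → R) → Q) ↔ P)
 True |  True |  True ||   True  |      True     |         True        |        False        
 True |  True | False ||  False  |      True     |         True        |        False        
 True | False |  True ||   True  |     False     |        False        |         True        
 True | False | False ||  False  |      True     |         True        |        False        
False |  True |  True ||   True  |      True     |        False        |         True        
False |  True | False ||   True  |      True     |        False        |         True        
False | False |  True ||   True  |     False     |         True        |        False        
False | False | False ||   True  |     False     |         True        |        False        
The formula is true on 3 of the 8 rows.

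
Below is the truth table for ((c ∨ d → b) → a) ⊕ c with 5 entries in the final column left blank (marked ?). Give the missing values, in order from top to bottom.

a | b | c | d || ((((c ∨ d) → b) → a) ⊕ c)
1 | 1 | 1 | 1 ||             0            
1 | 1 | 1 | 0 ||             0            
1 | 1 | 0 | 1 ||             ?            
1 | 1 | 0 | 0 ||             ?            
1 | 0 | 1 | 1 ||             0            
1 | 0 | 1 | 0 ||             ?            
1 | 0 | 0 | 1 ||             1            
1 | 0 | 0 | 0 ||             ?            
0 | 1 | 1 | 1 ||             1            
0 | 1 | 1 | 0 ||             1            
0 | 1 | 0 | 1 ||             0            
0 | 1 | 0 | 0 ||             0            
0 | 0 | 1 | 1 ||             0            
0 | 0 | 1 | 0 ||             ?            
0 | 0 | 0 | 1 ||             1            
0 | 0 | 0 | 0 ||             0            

Row a=1, b=1, c=0, d=1: ((c ∨ d → b) → a) = 1, so ((((c ∨ d) → b) → a) ⊕ c) = 1.
Row a=1, b=1, c=0, d=0: ((c ∨ d → b) → a) = 1, so ((((c ∨ d) → b) → a) ⊕ c) = 1.
Row a=1, b=0, c=1, d=0: ((c ∨ d → b) → a) = 1, so ((((c ∨ d) → b) → a) ⊕ c) = 0.
Row a=1, b=0, c=0, d=0: ((c ∨ d → b) → a) = 1, so ((((c ∨ d) → b) → a) ⊕ c) = 1.
Row a=0, b=0, c=1, d=0: ((c ∨ d → b) → a) = 1, so ((((c ∨ d) → b) → a) ⊕ c) = 0.

1, 1, 0, 1, 0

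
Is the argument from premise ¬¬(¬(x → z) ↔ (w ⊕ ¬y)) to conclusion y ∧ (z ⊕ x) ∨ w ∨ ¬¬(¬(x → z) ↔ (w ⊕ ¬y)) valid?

yes

x  y  z  w  |  φ  ψ
1  1  1  1  |  0  1
1  1  1  0  |  1  1
1  1  0  1  |  1  1
1  1  0  0  |  0  1
1  0  1  1  |  1  1
1  0  1  0  |  0  0
1  0  0  1  |  0  1
1  0  0  0  |  1  1
0  1  1  1  |  0  1
0  1  1  0  |  1  1
0  1  0  1  |  0  1
0  1  0  0  |  1  1
0  0  1  1  |  1  1
0  0  1  0  |  0  0
0  0  0  1  |  1  1
0  0  0  0  |  0  0
In every row where φ is true, ψ is also true, so φ ⊨ ψ.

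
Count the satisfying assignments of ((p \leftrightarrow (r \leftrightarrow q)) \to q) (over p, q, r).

6

p | q | r | (r \leftrightarrow q) | φ
- | - | - | --------------------- | -
1 | 1 | 1 |           1           | 1
1 | 1 | 0 |           0           | 1
1 | 0 | 1 |           0           | 1
1 | 0 | 0 |           1           | 0
0 | 1 | 1 |           1           | 1
0 | 1 | 0 |           0           | 1
0 | 0 | 1 |           0           | 0
0 | 0 | 0 |           1           | 1
The formula is true on 6 of the 8 rows.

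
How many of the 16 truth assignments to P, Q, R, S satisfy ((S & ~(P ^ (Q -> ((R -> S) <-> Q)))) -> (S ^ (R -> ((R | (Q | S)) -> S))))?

  P      Q      R      S       (R -> S)  ((R -> S) <-> Q)  (Q -> ((R -> S) <-> Q))  (Q | S)  (R | (Q | S))  ((R | (Q | S)) -> S)  (R -> ((R | (Q | S)) -> S))    φ  
 True   True   True   True       True          True                  True             True        True              True                      True             False
 True   True   True  False      False         False                 False             True        True             False                     False              True
 True   True  False   True       True          True                  True             True        True              True                      True             False
 True   True  False  False       True          True                  True             True        True             False                      True              True
 True  False   True   True       True         False                  True             True        True              True                      True             False
 True  False   True  False      False          True                  True            False        True             False                     False              True
 True  False  False   True       True         False                  True             True        True              True                      True             False
 True  False  False  False       True         False                  True            False       False              True                      True              True
False   True   True   True       True          True                  True             True        True              True                      True              True
False   True   True  False      False         False                 False             True        True             False                     False              True
False   True  False   True       True          True                  True             True        True              True                      True              True
False   True  False  False       True          True                  True             True        True             False                      True              True
False  False   True   True       True         False                  True             True        True              True                      True              True
False  False   True  False      False          True                  True            False        True             False                     False              True
False  False  False   True       True         False                  True             True        True              True                      True              True
False  False  False  False       True         False                  True            False       False              True                      True              True
The formula is true on 12 of the 16 rows.

12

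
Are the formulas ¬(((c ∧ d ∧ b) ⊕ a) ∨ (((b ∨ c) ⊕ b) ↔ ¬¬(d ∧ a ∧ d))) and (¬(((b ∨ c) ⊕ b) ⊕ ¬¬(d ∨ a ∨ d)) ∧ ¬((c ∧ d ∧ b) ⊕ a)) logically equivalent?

a | b | c | d || φ | ψ
F | F | F | F || F | T
F | F | F | T || F | F
F | F | T | F || T | F
F | F | T | T || T | T
F | T | F | F || F | T
F | T | F | T || F | F
F | T | T | F || F | T
F | T | T | T || F | F
T | F | F | F || F | F
T | F | F | T || F | F
T | F | T | F || F | F
T | F | T | T || F | F
T | T | F | F || F | F
T | T | F | T || F | F
T | T | T | F || F | F
T | T | T | T || T | F
The columns differ at a=F, b=F, c=F, d=F (φ=F, ψ=T), so they are not equivalent.

not equivalent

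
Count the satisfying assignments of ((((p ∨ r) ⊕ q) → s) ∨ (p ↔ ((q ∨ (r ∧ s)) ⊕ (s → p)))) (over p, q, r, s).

15

p | q | r | s | φ
- | - | - | - | -
F | F | F | F | T
F | F | F | T | T
F | F | T | F | F
F | F | T | T | T
F | T | F | F | T
F | T | F | T | T
F | T | T | F | T
F | T | T | T | T
T | F | F | F | T
T | F | F | T | T
T | F | T | F | T
T | F | T | T | T
T | T | F | F | T
T | T | F | T | T
T | T | T | F | T
T | T | T | T | T
The formula is true on 15 of the 16 rows.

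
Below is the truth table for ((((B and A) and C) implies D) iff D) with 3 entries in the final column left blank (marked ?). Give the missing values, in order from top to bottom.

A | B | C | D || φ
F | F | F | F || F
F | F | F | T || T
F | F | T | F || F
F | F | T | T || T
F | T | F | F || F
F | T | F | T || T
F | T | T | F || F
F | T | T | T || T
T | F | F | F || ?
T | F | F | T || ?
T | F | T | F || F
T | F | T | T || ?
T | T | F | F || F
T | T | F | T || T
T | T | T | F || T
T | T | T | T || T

Row A=T, B=F, C=F, D=F: (((B and A) and C) implies D) = T, so the formula = F.
Row A=T, B=F, C=F, D=T: (((B and A) and C) implies D) = T, so the formula = T.
Row A=T, B=F, C=T, D=T: (((B and A) and C) implies D) = T, so the formula = T.

F, T, T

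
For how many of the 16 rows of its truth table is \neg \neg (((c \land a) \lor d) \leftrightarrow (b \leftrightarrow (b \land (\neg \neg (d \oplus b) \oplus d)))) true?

a | b | c | d | (c \land a) | ((c \land a) \lor d) | (d \oplus b) | \neg (d \oplus b) | \neg \neg (d \oplus b) | φ
- | - | - | - | ----------- | -------------------- | ------------ | ----------------- | ---------------------- | -
1 | 1 | 1 | 1 |      1      |          1           |      0       |         1         |           0            | 1
1 | 1 | 1 | 0 |      1      |          1           |      1       |         0         |           1            | 1
1 | 1 | 0 | 1 |      0      |          1           |      0       |         1         |           0            | 1
1 | 1 | 0 | 0 |      0      |          0           |      1       |         0         |           1            | 0
1 | 0 | 1 | 1 |      1      |          1           |      1       |         0         |           1            | 1
1 | 0 | 1 | 0 |      1      |          1           |      0       |         1         |           0            | 1
1 | 0 | 0 | 1 |      0      |          1           |      1       |         0         |           1            | 1
1 | 0 | 0 | 0 |      0      |          0           |      0       |         1         |           0            | 0
0 | 1 | 1 | 1 |      0      |          1           |      0       |         1         |           0            | 1
0 | 1 | 1 | 0 |      0      |          0           |      1       |         0         |           1            | 0
0 | 1 | 0 | 1 |      0      |          1           |      0       |         1         |           0            | 1
0 | 1 | 0 | 0 |      0      |          0           |      1       |         0         |           1            | 0
0 | 0 | 1 | 1 |      0      |          1           |      1       |         0         |           1            | 1
0 | 0 | 1 | 0 |      0      |          0           |      0       |         1         |           0            | 0
0 | 0 | 0 | 1 |      0      |          1           |      1       |         0         |           1            | 1
0 | 0 | 0 | 0 |      0      |          0           |      0       |         1         |           0            | 0
The formula is true on 10 of the 16 rows.

10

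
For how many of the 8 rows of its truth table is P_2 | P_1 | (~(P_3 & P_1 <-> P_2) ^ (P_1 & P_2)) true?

 P_1  |  P_2  |  P_3  ||   φ  
False | False | False || False
False | False |  True || False
False |  True | False ||  True
False |  True |  True ||  True
 True | False | False ||  True
 True | False |  True ||  True
 True |  True | False ||  True
 True |  True |  True ||  True
The formula is true on 6 of the 8 rows.

6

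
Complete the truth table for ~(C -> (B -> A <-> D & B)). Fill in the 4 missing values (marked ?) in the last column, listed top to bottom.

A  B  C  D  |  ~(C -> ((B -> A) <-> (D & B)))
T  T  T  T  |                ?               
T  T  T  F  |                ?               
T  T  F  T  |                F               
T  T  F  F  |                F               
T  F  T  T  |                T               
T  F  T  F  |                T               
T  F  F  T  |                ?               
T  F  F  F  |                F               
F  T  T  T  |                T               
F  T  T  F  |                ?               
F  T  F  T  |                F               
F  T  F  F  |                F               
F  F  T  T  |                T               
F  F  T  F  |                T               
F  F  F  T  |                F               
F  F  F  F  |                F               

Row A=T, B=T, C=T, D=T: (B -> A <-> D & B) = T, (C -> (B -> A <-> D & B)) = T, so ~(C -> ((B -> A) <-> (D & B))) = F.
Row A=T, B=T, C=T, D=F: (B -> A <-> D & B) = F, (C -> (B -> A <-> D & B)) = F, so ~(C -> ((B -> A) <-> (D & B))) = T.
Row A=T, B=F, C=F, D=T: (B -> A <-> D & B) = F, (C -> (B -> A <-> D & B)) = T, so ~(C -> ((B -> A) <-> (D & B))) = F.
Row A=F, B=T, C=T, D=F: (B -> A <-> D & B) = T, (C -> (B -> A <-> D & B)) = T, so ~(C -> ((B -> A) <-> (D & B))) = F.

F, T, F, F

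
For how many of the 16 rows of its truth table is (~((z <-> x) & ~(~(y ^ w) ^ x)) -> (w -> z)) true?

13

x | y | z | w || (z <-> x) | (y ^ w) | ~(y ^ w) | (~(y ^ w) ^ x) | ~(~(y ^ w) ^ x) | (w -> z) | φ
T | T | T | T ||     T     |    F    |    T     |       F        |        T        |    T     | T
T | T | T | F ||     T     |    T    |    F     |       T        |        F        |    T     | T
T | T | F | T ||     F     |    F    |    T     |       F        |        T        |    F     | F
T | T | F | F ||     F     |    T    |    F     |       T        |        F        |    T     | T
T | F | T | T ||     T     |    T    |    F     |       T        |        F        |    T     | T
T | F | T | F ||     T     |    F    |    T     |       F        |        T        |    T     | T
T | F | F | T ||     F     |    T    |    F     |       T        |        F        |    F     | F
T | F | F | F ||     F     |    F    |    T     |       F        |        T        |    T     | T
F | T | T | T ||     F     |    F    |    T     |       T        |        F        |    T     | T
F | T | T | F ||     F     |    T    |    F     |       F        |        T        |    T     | T
F | T | F | T ||     T     |    F    |    T     |       T        |        F        |    F     | F
F | T | F | F ||     T     |    T    |    F     |       F        |        T        |    T     | T
F | F | T | T ||     F     |    T    |    F     |       F        |        T        |    T     | T
F | F | T | F ||     F     |    F    |    T     |       T        |        F        |    T     | T
F | F | F | T ||     T     |    T    |    F     |       F        |        T        |    F     | T
F | F | F | F ||     T     |    F    |    T     |       T        |        F        |    T     | T
The formula is true on 13 of the 16 rows.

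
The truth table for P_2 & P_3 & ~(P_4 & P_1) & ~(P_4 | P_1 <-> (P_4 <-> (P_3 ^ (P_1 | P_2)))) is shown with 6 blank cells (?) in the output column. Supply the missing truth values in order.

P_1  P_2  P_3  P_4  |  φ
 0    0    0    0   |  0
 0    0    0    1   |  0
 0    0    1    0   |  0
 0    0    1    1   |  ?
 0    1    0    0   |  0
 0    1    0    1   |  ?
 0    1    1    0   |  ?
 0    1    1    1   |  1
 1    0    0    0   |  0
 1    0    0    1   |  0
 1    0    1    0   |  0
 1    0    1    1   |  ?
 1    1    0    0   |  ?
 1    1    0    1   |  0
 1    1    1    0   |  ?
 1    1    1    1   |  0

0, 0, 1, 0, 0, 0

Row P_1=0, P_2=0, P_3=1, P_4=1: (P_3 & ~(P_4 & P_1)) = 1, ~(P_4 | P_1 <-> (P_4 <-> (P_3 ^ (P_1 | P_2)))) = 0, so the formula = 0.
Row P_1=0, P_2=1, P_3=0, P_4=1: (P_3 & ~(P_4 & P_1)) = 0, ~(P_4 | P_1 <-> (P_4 <-> (P_3 ^ (P_1 | P_2)))) = 0, so the formula = 0.
Row P_1=0, P_2=1, P_3=1, P_4=0: (P_3 & ~(P_4 & P_1)) = 1, ~(P_4 | P_1 <-> (P_4 <-> (P_3 ^ (P_1 | P_2)))) = 1, so the formula = 1.
Row P_1=1, P_2=0, P_3=1, P_4=1: (P_3 & ~(P_4 & P_1)) = 0, ~(P_4 | P_1 <-> (P_4 <-> (P_3 ^ (P_1 | P_2)))) = 1, so the formula = 0.
Row P_1=1, P_2=1, P_3=0, P_4=0: (P_3 & ~(P_4 & P_1)) = 0, ~(P_4 | P_1 <-> (P_4 <-> (P_3 ^ (P_1 | P_2)))) = 1, so the formula = 0.
Row P_1=1, P_2=1, P_3=1, P_4=0: (P_3 & ~(P_4 & P_1)) = 1, ~(P_4 | P_1 <-> (P_4 <-> (P_3 ^ (P_1 | P_2)))) = 0, so the formula = 0.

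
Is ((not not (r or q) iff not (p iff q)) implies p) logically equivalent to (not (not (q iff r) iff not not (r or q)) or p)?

not equivalent

p | q | r | φ | ψ
- | - | - | - | -
T | T | T | T | T
T | T | F | T | T
T | F | T | T | T
T | F | F | T | T
F | T | T | F | T
F | T | F | F | F
F | F | T | T | F
F | F | F | F | F
The columns differ at p=F, q=T, r=T (φ=F, ψ=T), so they are not equivalent.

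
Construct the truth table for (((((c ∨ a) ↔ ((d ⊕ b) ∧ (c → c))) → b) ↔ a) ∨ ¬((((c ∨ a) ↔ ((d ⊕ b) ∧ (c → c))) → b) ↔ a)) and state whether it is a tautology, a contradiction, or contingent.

a | b | c | d | (c ∨ a) | (d ⊕ b) | (c → c) | ((d ⊕ b) ∧ (c → c)) | φ
- | - | - | - | ------- | ------- | ------- | ------------------- | -
1 | 1 | 1 | 1 |    1    |    0    |    1    |          0          | 1
1 | 1 | 1 | 0 |    1    |    1    |    1    |          1          | 1
1 | 1 | 0 | 1 |    1    |    0    |    1    |          0          | 1
1 | 1 | 0 | 0 |    1    |    1    |    1    |          1          | 1
1 | 0 | 1 | 1 |    1    |    1    |    1    |          1          | 1
1 | 0 | 1 | 0 |    1    |    0    |    1    |          0          | 1
1 | 0 | 0 | 1 |    1    |    1    |    1    |          1          | 1
1 | 0 | 0 | 0 |    1    |    0    |    1    |          0          | 1
0 | 1 | 1 | 1 |    1    |    0    |    1    |          0          | 1
0 | 1 | 1 | 0 |    1    |    1    |    1    |          1          | 1
0 | 1 | 0 | 1 |    0    |    0    |    1    |          0          | 1
0 | 1 | 0 | 0 |    0    |    1    |    1    |          1          | 1
0 | 0 | 1 | 1 |    1    |    1    |    1    |          1          | 1
0 | 0 | 1 | 0 |    1    |    0    |    1    |          0          | 1
0 | 0 | 0 | 1 |    0    |    1    |    1    |          1          | 1
0 | 0 | 0 | 0 |    0    |    0    |    1    |          0          | 1
Every row is 1, so the formula is a tautology.

tautology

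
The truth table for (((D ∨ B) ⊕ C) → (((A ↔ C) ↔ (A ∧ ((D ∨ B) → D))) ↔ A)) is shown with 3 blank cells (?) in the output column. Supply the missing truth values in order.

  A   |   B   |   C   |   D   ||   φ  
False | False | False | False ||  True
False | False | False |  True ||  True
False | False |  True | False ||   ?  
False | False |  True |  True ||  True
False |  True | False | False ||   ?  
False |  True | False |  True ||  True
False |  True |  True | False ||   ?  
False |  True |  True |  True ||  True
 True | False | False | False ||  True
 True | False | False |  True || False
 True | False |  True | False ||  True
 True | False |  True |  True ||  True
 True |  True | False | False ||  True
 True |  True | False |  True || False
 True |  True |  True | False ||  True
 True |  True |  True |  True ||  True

False, True, True

Row A=False, B=False, C=True, D=False: ((D ∨ B) ⊕ C) = True, (((A ↔ C) ↔ (A ∧ ((D ∨ B) → D))) ↔ A) = False, so the formula = False.
Row A=False, B=True, C=False, D=False: ((D ∨ B) ⊕ C) = True, (((A ↔ C) ↔ (A ∧ ((D ∨ B) → D))) ↔ A) = True, so the formula = True.
Row A=False, B=True, C=True, D=False: ((D ∨ B) ⊕ C) = False, (((A ↔ C) ↔ (A ∧ ((D ∨ B) → D))) ↔ A) = False, so the formula = True.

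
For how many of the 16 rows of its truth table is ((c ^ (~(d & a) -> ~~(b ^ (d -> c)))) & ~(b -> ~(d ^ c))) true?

4

a  b  c  d  |  φ
T  T  T  T  |  F
T  T  T  F  |  T
T  T  F  T  |  T
T  T  F  F  |  F
T  F  T  T  |  F
T  F  T  F  |  F
T  F  F  T  |  F
T  F  F  F  |  F
F  T  T  T  |  F
F  T  T  F  |  T
F  T  F  T  |  T
F  T  F  F  |  F
F  F  T  T  |  F
F  F  T  F  |  F
F  F  F  T  |  F
F  F  F  F  |  F
The formula is true on 4 of the 16 rows.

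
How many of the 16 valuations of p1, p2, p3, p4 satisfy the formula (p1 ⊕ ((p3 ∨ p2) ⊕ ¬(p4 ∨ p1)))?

6

p1 | p2 | p3 | p4 || φ
1  | 1  | 1  | 1  || 0
1  | 1  | 1  | 0  || 0
1  | 1  | 0  | 1  || 0
1  | 1  | 0  | 0  || 0
1  | 0  | 1  | 1  || 0
1  | 0  | 1  | 0  || 0
1  | 0  | 0  | 1  || 1
1  | 0  | 0  | 0  || 1
0  | 1  | 1  | 1  || 1
0  | 1  | 1  | 0  || 0
0  | 1  | 0  | 1  || 1
0  | 1  | 0  | 0  || 0
0  | 0  | 1  | 1  || 1
0  | 0  | 1  | 0  || 0
0  | 0  | 0  | 1  || 0
0  | 0  | 0  | 0  || 1
The formula is true on 6 of the 16 rows.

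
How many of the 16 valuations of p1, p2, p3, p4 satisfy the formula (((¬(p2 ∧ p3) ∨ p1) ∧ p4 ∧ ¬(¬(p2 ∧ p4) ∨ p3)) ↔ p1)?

8

p1 | p2 | p3 | p4 | (p2 ∧ p3) | ¬(p2 ∧ p3) | (¬(p2 ∧ p3) ∨ p1) | (p2 ∧ p4) | ¬(p2 ∧ p4) | (¬(p2 ∧ p4) ∨ p3) | ¬(¬(p2 ∧ p4) ∨ p3) | φ
-- | -- | -- | -- | --------- | ---------- | ----------------- | --------- | ---------- | ----------------- | ------------------ | -
F  | F  | F  | F  |     F     |     T      |         T         |     F     |     T      |         T         |         F          | T
F  | F  | F  | T  |     F     |     T      |         T         |     F     |     T      |         T         |         F          | T
F  | F  | T  | F  |     F     |     T      |         T         |     F     |     T      |         T         |         F          | T
F  | F  | T  | T  |     F     |     T      |         T         |     F     |     T      |         T         |         F          | T
F  | T  | F  | F  |     F     |     T      |         T         |     F     |     T      |         T         |         F          | T
F  | T  | F  | T  |     F     |     T      |         T         |     T     |     F      |         F         |         T          | F
F  | T  | T  | F  |     T     |     F      |         F         |     F     |     T      |         T         |         F          | T
F  | T  | T  | T  |     T     |     F      |         F         |     T     |     F      |         T         |         F          | T
T  | F  | F  | F  |     F     |     T      |         T         |     F     |     T      |         T         |         F          | F
T  | F  | F  | T  |     F     |     T      |         T         |     F     |     T      |         T         |         F          | F
T  | F  | T  | F  |     F     |     T      |         T         |     F     |     T      |         T         |         F          | F
T  | F  | T  | T  |     F     |     T      |         T         |     F     |     T      |         T         |         F          | F
T  | T  | F  | F  |     F     |     T      |         T         |     F     |     T      |         T         |         F          | F
T  | T  | F  | T  |     F     |     T      |         T         |     T     |     F      |         F         |         T          | T
T  | T  | T  | F  |     T     |     F      |         T         |     F     |     T      |         T         |         F          | F
T  | T  | T  | T  |     T     |     F      |         T         |     T     |     F      |         T         |         F          | F
The formula is true on 8 of the 16 rows.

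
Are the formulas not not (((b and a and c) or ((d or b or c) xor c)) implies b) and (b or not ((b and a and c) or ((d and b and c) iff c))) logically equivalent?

a  b  c  d  |  φ  ψ
T  T  T  T  |  T  T
T  T  T  F  |  T  T
T  T  F  T  |  T  T
T  T  F  F  |  T  T
T  F  T  T  |  T  T
T  F  T  F  |  T  T
T  F  F  T  |  F  F
T  F  F  F  |  T  F
F  T  T  T  |  T  T
F  T  T  F  |  T  T
F  T  F  T  |  T  T
F  T  F  F  |  T  T
F  F  T  T  |  T  T
F  F  T  F  |  T  T
F  F  F  T  |  F  F
F  F  F  F  |  T  F
The columns differ at a=T, b=F, c=F, d=F (φ=T, ψ=F), so they are not equivalent.

not equivalent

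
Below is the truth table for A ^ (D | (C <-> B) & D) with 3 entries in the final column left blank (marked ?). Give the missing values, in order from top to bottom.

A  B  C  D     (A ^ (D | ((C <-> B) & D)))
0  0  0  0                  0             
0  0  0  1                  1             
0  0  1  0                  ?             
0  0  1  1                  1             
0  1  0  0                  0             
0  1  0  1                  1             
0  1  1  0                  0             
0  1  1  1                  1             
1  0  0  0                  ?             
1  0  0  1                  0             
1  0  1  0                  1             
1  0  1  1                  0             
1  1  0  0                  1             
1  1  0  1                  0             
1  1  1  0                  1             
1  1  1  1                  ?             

Row A=0, B=0, C=1, D=0: (D | (C <-> B) & D) = 0, so (A ^ (D | ((C <-> B) & D))) = 0.
Row A=1, B=0, C=0, D=0: (D | (C <-> B) & D) = 0, so (A ^ (D | ((C <-> B) & D))) = 1.
Row A=1, B=1, C=1, D=1: (D | (C <-> B) & D) = 1, so (A ^ (D | ((C <-> B) & D))) = 0.

0, 1, 0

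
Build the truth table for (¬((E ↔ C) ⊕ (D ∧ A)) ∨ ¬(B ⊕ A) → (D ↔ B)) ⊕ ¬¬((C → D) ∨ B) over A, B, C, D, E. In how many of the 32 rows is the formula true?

  A   |   B   |   C   |   D   |   E   |   φ  
----- | ----- | ----- | ----- | ----- | -----
False | False | False | False | False | False
False | False | False | False |  True | False
False | False | False |  True | False |  True
False | False | False |  True |  True |  True
False | False |  True | False | False |  True
False | False |  True | False |  True |  True
False | False |  True |  True | False |  True
False | False |  True |  True |  True |  True
False |  True | False | False | False | False
False |  True | False | False |  True |  True
False |  True | False |  True | False | False
False |  True | False |  True |  True | False
False |  True |  True | False | False |  True
False |  True |  True | False |  True | False
False |  True |  True |  True | False | False
False |  True |  True |  True |  True | False
 True | False | False | False | False | False
 True | False | False | False |  True | False
 True | False | False |  True | False |  True
 True | False | False |  True |  True | False
 True | False |  True | False | False |  True
 True | False |  True | False |  True |  True
 True | False |  True |  True | False | False
 True | False |  True |  True |  True |  True
 True |  True | False | False | False |  True
 True |  True | False | False |  True |  True
 True |  True | False |  True | False | False
 True |  True | False |  True |  True | False
 True |  True |  True | False | False |  True
 True |  True |  True | False |  True |  True
 True |  True |  True |  True | False | False
 True |  True |  True |  True |  True | False
The formula is true on 16 of the 32 rows.

16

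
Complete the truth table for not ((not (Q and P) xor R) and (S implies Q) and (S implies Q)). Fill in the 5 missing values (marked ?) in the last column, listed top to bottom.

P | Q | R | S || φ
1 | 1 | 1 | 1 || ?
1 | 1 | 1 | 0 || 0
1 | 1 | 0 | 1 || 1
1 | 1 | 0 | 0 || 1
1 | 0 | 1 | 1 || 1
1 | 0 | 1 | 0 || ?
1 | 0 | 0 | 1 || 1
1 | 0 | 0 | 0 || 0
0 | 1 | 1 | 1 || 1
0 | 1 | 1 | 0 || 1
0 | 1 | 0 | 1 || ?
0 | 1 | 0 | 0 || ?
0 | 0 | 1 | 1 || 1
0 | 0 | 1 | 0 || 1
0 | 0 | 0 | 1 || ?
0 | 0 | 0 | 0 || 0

Row P=1, Q=1, R=1, S=1: (not (Q and P) xor R) = 1, (S implies Q) = 1, (S implies Q) = 1, ((not (Q and P) xor R) and (S implies Q) and (S implies Q)) = 1, so the formula = 0.
Row P=1, Q=0, R=1, S=0: (not (Q and P) xor R) = 0, (S implies Q) = 1, (S implies Q) = 1, ((not (Q and P) xor R) and (S implies Q) and (S implies Q)) = 0, so the formula = 1.
Row P=0, Q=1, R=0, S=1: (not (Q and P) xor R) = 1, (S implies Q) = 1, (S implies Q) = 1, ((not (Q and P) xor R) and (S implies Q) and (S implies Q)) = 1, so the formula = 0.
Row P=0, Q=1, R=0, S=0: (not (Q and P) xor R) = 1, (S implies Q) = 1, (S implies Q) = 1, ((not (Q and P) xor R) and (S implies Q) and (S implies Q)) = 1, so the formula = 0.
Row P=0, Q=0, R=0, S=1: (not (Q and P) xor R) = 1, (S implies Q) = 0, (S implies Q) = 0, ((not (Q and P) xor R) and (S implies Q) and (S implies Q)) = 0, so the formula = 1.

0, 1, 0, 0, 1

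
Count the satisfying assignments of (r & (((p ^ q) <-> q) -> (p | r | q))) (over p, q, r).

  p      q      r    |    φ  
False  False  False  |  False
False  False   True  |   True
False   True  False  |  False
False   True   True  |   True
 True  False  False  |  False
 True  False   True  |   True
 True   True  False  |  False
 True   True   True  |   True
The formula is true on 4 of the 8 rows.

4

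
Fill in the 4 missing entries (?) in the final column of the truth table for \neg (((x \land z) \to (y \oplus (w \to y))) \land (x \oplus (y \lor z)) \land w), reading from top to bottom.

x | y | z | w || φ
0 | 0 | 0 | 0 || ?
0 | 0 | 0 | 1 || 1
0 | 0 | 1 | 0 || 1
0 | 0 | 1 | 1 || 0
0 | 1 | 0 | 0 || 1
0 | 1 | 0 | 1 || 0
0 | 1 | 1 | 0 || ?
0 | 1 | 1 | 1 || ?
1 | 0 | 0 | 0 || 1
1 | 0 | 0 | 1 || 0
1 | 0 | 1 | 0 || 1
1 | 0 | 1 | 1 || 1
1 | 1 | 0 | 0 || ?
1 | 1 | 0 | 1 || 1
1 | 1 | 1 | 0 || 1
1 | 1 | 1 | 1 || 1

Row x=0, y=0, z=0, w=0: ((x \land z) \to (y \oplus (w \to y))) = 1, (x \oplus (y \lor z)) = 0, (((x \land z) \to (y \oplus (w \to y))) \land (x \oplus (y \lor z)) \land w) = 0, so the formula = 1.
Row x=0, y=1, z=1, w=0: ((x \land z) \to (y \oplus (w \to y))) = 1, (x \oplus (y \lor z)) = 1, (((x \land z) \to (y \oplus (w \to y))) \land (x \oplus (y \lor z)) \land w) = 0, so the formula = 1.
Row x=0, y=1, z=1, w=1: ((x \land z) \to (y \oplus (w \to y))) = 1, (x \oplus (y \lor z)) = 1, (((x \land z) \to (y \oplus (w \to y))) \land (x \oplus (y \lor z)) \land w) = 1, so the formula = 0.
Row x=1, y=1, z=0, w=0: ((x \land z) \to (y \oplus (w \to y))) = 1, (x \oplus (y \lor z)) = 0, (((x \land z) \to (y \oplus (w \to y))) \land (x \oplus (y \lor z)) \land w) = 0, so the formula = 1.

1, 1, 0, 1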